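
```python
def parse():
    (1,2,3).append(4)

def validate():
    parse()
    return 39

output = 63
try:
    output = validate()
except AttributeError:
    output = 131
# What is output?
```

Step-by-step execution trace:
1. output starts at 63.
2. try: `validate()` calls `parse()`.
3. `parse()` evaluates `(1,2,3).append(4)`, which raises AttributeError; it propagates through validate (uncaught).
4. `return 39` in validate is not reached; the assignment to output does not complete.
5. `except AttributeError` matches → output = 131.
Result: 131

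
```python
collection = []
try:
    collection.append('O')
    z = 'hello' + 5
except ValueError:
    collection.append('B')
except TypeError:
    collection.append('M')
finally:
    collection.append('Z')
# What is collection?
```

Step-by-step execution trace:
1. try: `collection.append('O')` → collection = ['O'].
2. `z = 'hello' + 5` raises TypeError.
3. `except ValueError` does not match TypeError; skipped.
4. `except TypeError` matches → `collection.append('M')` → collection = ['O', 'M'].
5. finally always runs: `collection.append('Z')` → collection = ['O', 'M', 'Z'].
Result: ['O', 'M', 'Z']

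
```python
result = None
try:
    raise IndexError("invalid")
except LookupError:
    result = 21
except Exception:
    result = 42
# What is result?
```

Step-by-step execution trace:
1. `raise IndexError(...)` raises IndexError.
2. `except LookupError` matches (IndexError is a subclass of LookupError) → result = 21.
3. `except Exception` is not reached.
Result: 21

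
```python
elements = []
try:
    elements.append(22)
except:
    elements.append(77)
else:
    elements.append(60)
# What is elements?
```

Step-by-step execution trace:
1. try: `elements.append(22)` → elements = [22]. No exception raised.
2. `except` is skipped.
3. `else` runs (try completed without exception): `elements.append(60)` → elements = [22, 60].
Result: [22, 60]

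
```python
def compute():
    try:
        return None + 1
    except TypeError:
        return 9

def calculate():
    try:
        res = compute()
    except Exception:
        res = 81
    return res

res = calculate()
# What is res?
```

Step-by-step execution trace:
1. `calculate()` calls `compute()`.
2. In compute: `None + 1` raises TypeError; `except TypeError` catches it → returns 9.
3. In calculate: `res = compute()` → res = 9. No exception reaches calculate.
4. `except Exception` is skipped; calculate returns 9.
5. res = 9.
Result: 9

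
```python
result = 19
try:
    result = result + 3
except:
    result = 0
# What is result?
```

Step-by-step execution trace:
1. result starts at 19.
2. try: `result = result + 3` → result = 22. No exception raised.
3. `except` is skipped.
Result: 22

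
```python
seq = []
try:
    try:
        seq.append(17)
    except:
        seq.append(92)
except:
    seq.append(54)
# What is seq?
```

Step-by-step execution trace:
1. Inner try: `seq.append(17)` → seq = [17]. No exception raised.
2. Inner `except` is skipped.
3. Inner try completes normally; outer `except` is skipped.
Result: [17]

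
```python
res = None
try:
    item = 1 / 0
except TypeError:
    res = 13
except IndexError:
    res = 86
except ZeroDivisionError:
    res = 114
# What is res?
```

Step-by-step execution trace:
1. `item = 1 / 0` raises ZeroDivisionError.
2. `except TypeError` does not match ZeroDivisionError; skipped.
3. `except IndexError` does not match ZeroDivisionError; skipped.
4. `except ZeroDivisionError` matches → res = 114.
Result: 114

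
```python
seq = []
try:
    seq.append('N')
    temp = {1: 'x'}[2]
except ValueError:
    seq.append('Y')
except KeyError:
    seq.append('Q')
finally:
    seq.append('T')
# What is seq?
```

Step-by-step execution trace:
1. try: `seq.append('N')` → seq = ['N'].
2. `temp = {1: 'x'}[2]` raises KeyError.
3. `except ValueError` does not match KeyError; skipped.
4. `except KeyError` matches → `seq.append('Q')` → seq = ['N', 'Q'].
5. finally always runs: `seq.append('T')` → seq = ['N', 'Q', 'T'].
Result: ['N', 'Q', 'T']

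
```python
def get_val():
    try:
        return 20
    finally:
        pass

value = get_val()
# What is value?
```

Step-by-step execution trace:
1. `get_val()` enters try: `return 20` sets pending return value 20.
2. Before returning, `finally: pass` runs (no effect).
3. get_val() returns 20 → value = 20.
Result: 20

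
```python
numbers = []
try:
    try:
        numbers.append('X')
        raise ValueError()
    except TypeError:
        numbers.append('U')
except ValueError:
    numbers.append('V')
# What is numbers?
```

Step-by-step execution trace:
1. Inner try: `numbers.append('X')` → numbers = ['X'].
2. `raise ValueError()` raises ValueError.
3. Inner `except TypeError` does not match ValueError; exception propagates to outer try.
4. Outer `except ValueError` matches → `numbers.append('V')` → numbers = ['X', 'V'].
Result: ['X', 'V']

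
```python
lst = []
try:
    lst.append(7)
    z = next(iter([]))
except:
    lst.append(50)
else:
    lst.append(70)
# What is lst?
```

Step-by-step execution trace:
1. try: `lst.append(7)` → lst = [7].
2. `z = next(iter([]))` raises StopIteration.
3. bare `except` matches → `lst.append(50)` → lst = [7, 50].
4. `else` is skipped (an exception was raised).
Result: [7, 50]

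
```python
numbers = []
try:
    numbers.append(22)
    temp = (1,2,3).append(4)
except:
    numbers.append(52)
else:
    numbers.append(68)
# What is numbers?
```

Step-by-step execution trace:
1. try: `numbers.append(22)` → numbers = [22].
2. `temp = (1,2,3).append(4)` raises AttributeError.
3. bare `except` matches → `numbers.append(52)` → numbers = [22, 52].
4. `else` is skipped (an exception was raised).
Result: [22, 52]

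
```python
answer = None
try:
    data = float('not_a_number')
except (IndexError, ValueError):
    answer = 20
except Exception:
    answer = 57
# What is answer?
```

Step-by-step execution trace:
1. `data = float('not_a_number')` raises ValueError.
2. `except (IndexError, ValueError)` matches (ValueError is in the tuple) → answer = 20.
3. `except Exception` is not reached.
Result: 20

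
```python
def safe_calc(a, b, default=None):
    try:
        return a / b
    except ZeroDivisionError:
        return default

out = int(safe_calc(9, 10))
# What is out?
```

Step-by-step execution trace:
1. `safe_calc(9, 10)` enters try: `return 9 / 10` → returns 0.9. No exception raised.
2. `except ZeroDivisionError` is skipped.
3. `int(0.9)` → 0 → out = 0.
Result: 0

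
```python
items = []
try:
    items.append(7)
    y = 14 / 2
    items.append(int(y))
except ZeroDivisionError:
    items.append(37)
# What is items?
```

Step-by-step execution trace:
1. try: `items.append(7)` → items = [7].
2. `y = 14 / 2` → y = 7.0. No exception raised.
3. `items.append(int(y))` → items = [7, 7].
4. `except ZeroDivisionError` is skipped (no exception was raised).
Result: [7, 7]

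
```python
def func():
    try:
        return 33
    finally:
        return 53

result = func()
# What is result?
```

Step-by-step execution trace:
1. `func()` enters try: `return 33` sets pending return value 33.
2. Before returning, `finally: return 53` runs and overrides the pending return.
3. func() returns 53 → result = 53.
Result: 53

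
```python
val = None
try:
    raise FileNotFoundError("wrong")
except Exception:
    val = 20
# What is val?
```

Step-by-step execution trace:
1. `raise FileNotFoundError(...)` raises FileNotFoundError.
2. `except Exception` matches (FileNotFoundError is a subclass of Exception) → val = 20.
Result: 20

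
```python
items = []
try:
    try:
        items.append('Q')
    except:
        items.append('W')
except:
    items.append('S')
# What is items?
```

Step-by-step execution trace:
1. Inner try: `items.append('Q')` → items = ['Q']. No exception raised.
2. Inner `except` is skipped.
3. Inner try completes normally; outer `except` is skipped.
Result: ['Q']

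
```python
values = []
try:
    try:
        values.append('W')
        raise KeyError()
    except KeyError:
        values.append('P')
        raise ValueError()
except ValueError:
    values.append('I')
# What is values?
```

Step-by-step execution trace:
1. Inner try: `values.append('W')` → values = ['W'].
2. `raise KeyError()` raises KeyError.
3. Inner `except KeyError` matches → `values.append('P')` → values = ['W', 'P'].
4. `raise ValueError()` raises ValueError; propagates to outer try.
5. Outer `except ValueError` matches → `values.append('I')` → values = ['W', 'P', 'I'].
Result: ['W', 'P', 'I']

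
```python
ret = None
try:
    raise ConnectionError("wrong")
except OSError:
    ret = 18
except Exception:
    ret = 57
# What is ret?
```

Step-by-step execution trace:
1. `raise ConnectionError(...)` raises ConnectionError.
2. `except OSError` matches (ConnectionError is a subclass of OSError) → ret = 18.
3. `except Exception` is not reached.
Result: 18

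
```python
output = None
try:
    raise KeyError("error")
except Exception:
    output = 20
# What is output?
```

Step-by-step execution trace:
1. `raise KeyError(...)` raises KeyError.
2. `except Exception` matches (KeyError is a subclass of Exception) → output = 20.
Result: 20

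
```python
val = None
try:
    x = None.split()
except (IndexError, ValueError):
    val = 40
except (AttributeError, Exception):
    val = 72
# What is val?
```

Step-by-step execution trace:
1. `x = None.split()` raises AttributeError.
2. `except (IndexError, ValueError)` does not match AttributeError; skipped.
3. `except (AttributeError, Exception)` matches (AttributeError is in the tuple) → val = 72.
Result: 72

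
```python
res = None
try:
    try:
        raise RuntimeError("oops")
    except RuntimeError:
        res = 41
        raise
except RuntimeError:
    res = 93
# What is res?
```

Step-by-step execution trace:
1. Inner try: `raise RuntimeError("oops")` raises RuntimeError.
2. Inner `except RuntimeError` matches → res = 41.
3. bare `raise` re-raises the same RuntimeError.
4. Outer `except RuntimeError` matches → res = 93.
Result: 93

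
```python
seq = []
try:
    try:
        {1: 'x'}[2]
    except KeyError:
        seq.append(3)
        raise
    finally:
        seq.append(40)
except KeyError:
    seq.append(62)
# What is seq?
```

Step-by-step execution trace:
1. Inner try: `{1: 'x'}[2]` raises KeyError.
2. Inner `except KeyError` matches → `seq.append(3)` → seq = [3].
3. bare `raise` re-raises KeyError.
4. Inner `finally` runs during unwinding: `seq.append(40)` → seq = [3, 40].
5. Outer `except KeyError` matches → `seq.append(62)` → seq = [3, 40, 62].
Result: [3, 40, 62]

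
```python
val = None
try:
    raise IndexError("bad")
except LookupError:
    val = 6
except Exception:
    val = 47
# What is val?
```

Step-by-step execution trace:
1. `raise IndexError(...)` raises IndexError.
2. `except LookupError` matches (IndexError is a subclass of LookupError) → val = 6.
3. `except Exception` is not reached.
Result: 6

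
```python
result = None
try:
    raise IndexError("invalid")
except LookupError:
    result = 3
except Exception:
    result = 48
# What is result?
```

Step-by-step execution trace:
1. `raise IndexError(...)` raises IndexError.
2. `except LookupError` matches (IndexError is a subclass of LookupError) → result = 3.
3. `except Exception` is not reached.
Result: 3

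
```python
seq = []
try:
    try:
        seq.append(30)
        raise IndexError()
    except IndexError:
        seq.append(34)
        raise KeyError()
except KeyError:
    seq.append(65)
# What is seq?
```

Step-by-step execution trace:
1. Inner try: `seq.append(30)` → seq = [30].
2. `raise IndexError()` raises IndexError.
3. Inner `except IndexError` matches → `seq.append(34)` → seq = [30, 34].
4. `raise KeyError()` raises KeyError; propagates to outer try.
5. Outer `except KeyError` matches → `seq.append(65)` → seq = [30, 34, 65].
Result: [30, 34, 65]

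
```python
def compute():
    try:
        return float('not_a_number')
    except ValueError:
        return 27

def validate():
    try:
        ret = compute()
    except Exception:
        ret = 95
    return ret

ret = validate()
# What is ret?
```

Step-by-step execution trace:
1. `validate()` calls `compute()`.
2. In compute: `float('not_a_number')` raises ValueError; `except ValueError` catches it → returns 27.
3. In validate: `ret = compute()` → ret = 27. No exception reaches validate.
4. `except Exception` is skipped; validate returns 27.
5. ret = 27.
Result: 27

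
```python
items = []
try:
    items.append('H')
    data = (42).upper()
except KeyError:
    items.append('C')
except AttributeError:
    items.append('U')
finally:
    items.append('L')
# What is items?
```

Step-by-step execution trace:
1. try: `items.append('H')` → items = ['H'].
2. `data = (42).upper()` raises AttributeError.
3. `except KeyError` does not match AttributeError; skipped.
4. `except AttributeError` matches → `items.append('U')` → items = ['H', 'U'].
5. finally always runs: `items.append('L')` → items = ['H', 'U', 'L'].
Result: ['H', 'U', 'L']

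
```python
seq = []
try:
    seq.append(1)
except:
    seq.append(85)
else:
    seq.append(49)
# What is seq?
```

Step-by-step execution trace:
1. try: `seq.append(1)` → seq = [1]. No exception raised.
2. `except` is skipped.
3. `else` runs (try completed without exception): `seq.append(49)` → seq = [1, 49].
Result: [1, 49]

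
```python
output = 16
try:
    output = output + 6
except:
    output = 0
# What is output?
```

Step-by-step execution trace:
1. output starts at 16.
2. try: `output = output + 6` → output = 22. No exception raised.
3. `except` is skipped.
Result: 22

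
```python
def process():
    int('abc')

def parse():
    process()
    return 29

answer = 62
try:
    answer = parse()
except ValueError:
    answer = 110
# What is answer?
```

Step-by-step execution trace:
1. answer starts at 62.
2. try: `parse()` calls `process()`.
3. `process()` evaluates `int('abc')`, which raises ValueError; it propagates through parse (uncaught).
4. `return 29` in parse is not reached; the assignment to answer does not complete.
5. `except ValueError` matches → answer = 110.
Result: 110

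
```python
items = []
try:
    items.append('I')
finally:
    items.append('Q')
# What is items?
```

Step-by-step execution trace:
1. try: `items.append('I')` → items = ['I'].
2. The try body completes without raising.
3. finally always runs: `items.append('Q')` → items = ['I', 'Q'].
Result: ['I', 'Q']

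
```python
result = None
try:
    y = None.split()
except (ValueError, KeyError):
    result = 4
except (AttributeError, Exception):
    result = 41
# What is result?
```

Step-by-step execution trace:
1. `y = None.split()` raises AttributeError.
2. `except (ValueError, KeyError)` does not match AttributeError; skipped.
3. `except (AttributeError, Exception)` matches (AttributeError is in the tuple) → result = 41.
Result: 41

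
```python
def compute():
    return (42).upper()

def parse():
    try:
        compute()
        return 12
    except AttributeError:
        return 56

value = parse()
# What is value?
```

Step-by-step execution trace:
1. `parse()` calls `compute()`.
2. `compute()` evaluates `(42).upper()`, which raises AttributeError; it propagates to the caller.
3. `return 12` is not reached.
4. `except AttributeError` in parse matches → returns 56.
5. value = 56.
Result: 56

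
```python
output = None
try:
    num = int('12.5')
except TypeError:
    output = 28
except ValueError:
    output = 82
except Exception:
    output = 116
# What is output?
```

Step-by-step execution trace:
1. `num = int('12.5')` raises ValueError.
2. `except TypeError` does not match ValueError; skipped.
3. `except ValueError` matches → output = 82.
4. Remaining except clauses are skipped.
Result: 82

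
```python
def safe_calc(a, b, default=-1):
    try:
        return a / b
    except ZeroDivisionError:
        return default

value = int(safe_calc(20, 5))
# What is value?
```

Step-by-step execution trace:
1. `safe_calc(20, 5)` enters try: `return 20 / 5` → returns 4.0. No exception raised.
2. `except ZeroDivisionError` is skipped.
3. `int(4.0)` → 4 → value = 4.
Result: 4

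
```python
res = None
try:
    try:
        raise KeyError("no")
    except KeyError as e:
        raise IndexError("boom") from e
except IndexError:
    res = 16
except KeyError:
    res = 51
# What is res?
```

Step-by-step execution trace:
1. Inner try raises KeyError; inner `except KeyError as e` catches it.
2. `raise IndexError(...) from e` raises IndexError (KeyError is attached as __cause__, but only IndexError is active).
3. Outer `except IndexError` matches → res = 16.
4. `except KeyError` is not reached.
Result: 16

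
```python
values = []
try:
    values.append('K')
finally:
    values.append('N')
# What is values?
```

Step-by-step execution trace:
1. try: `values.append('K')` → values = ['K'].
2. The try body completes without raising.
3. finally always runs: `values.append('N')` → values = ['K', 'N'].
Result: ['K', 'N']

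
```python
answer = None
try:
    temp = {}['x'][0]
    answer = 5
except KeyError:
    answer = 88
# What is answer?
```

Step-by-step execution trace:
1. `temp = {}['x'][0]` raises KeyError.
2. `answer = 5` is not reached.
3. `except KeyError` matches → answer = 88.
Result: 88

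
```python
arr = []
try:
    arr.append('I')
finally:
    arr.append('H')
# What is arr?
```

Step-by-step execution trace:
1. try: `arr.append('I')` → arr = ['I'].
2. The try body completes without raising.
3. finally always runs: `arr.append('H')` → arr = ['I', 'H'].
Result: ['I', 'H']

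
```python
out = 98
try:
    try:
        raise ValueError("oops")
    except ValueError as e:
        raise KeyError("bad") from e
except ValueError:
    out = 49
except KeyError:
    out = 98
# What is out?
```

Step-by-step execution trace:
1. Inner try raises ValueError; inner `except ValueError as e` catches it.
2. `raise KeyError(...) from e` raises KeyError (ValueError is attached as __cause__, but only KeyError is active).
3. Outer `except ValueError` does not match KeyError; skipped.
4. Outer `except KeyError` matches → out = 98.
Result: 98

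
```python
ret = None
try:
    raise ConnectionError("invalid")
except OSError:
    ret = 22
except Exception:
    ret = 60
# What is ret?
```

Step-by-step execution trace:
1. `raise ConnectionError(...)` raises ConnectionError.
2. `except OSError` matches (ConnectionError is a subclass of OSError) → ret = 22.
3. `except Exception` is not reached.
Result: 22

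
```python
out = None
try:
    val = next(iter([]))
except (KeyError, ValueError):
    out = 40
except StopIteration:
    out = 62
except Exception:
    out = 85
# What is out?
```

Step-by-step execution trace:
1. `val = next(iter([]))` raises StopIteration.
2. `except (KeyError, ValueError)` does not match StopIteration; skipped.
3. `except StopIteration` matches (exact type match) → out = 62.
4. `except Exception` is not reached.
Result: 62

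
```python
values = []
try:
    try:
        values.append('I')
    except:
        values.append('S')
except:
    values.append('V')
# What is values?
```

Step-by-step execution trace:
1. Inner try: `values.append('I')` → values = ['I']. No exception raised.
2. Inner `except` is skipped.
3. Inner try completes normally; outer `except` is skipped.
Result: ['I']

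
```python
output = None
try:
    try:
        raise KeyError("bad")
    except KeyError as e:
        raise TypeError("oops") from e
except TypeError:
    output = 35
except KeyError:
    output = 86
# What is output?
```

Step-by-step execution trace:
1. Inner try raises KeyError; inner `except KeyError as e` catches it.
2. `raise TypeError(...) from e` raises TypeError (KeyError is attached as __cause__, but only TypeError is active).
3. Outer `except TypeError` matches → output = 35.
4. `except KeyError` is not reached.
Result: 35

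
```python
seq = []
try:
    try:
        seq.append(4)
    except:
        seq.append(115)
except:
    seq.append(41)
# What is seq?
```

Step-by-step execution trace:
1. Inner try: `seq.append(4)` → seq = [4]. No exception raised.
2. Inner `except` is skipped.
3. Inner try completes normally; outer `except` is skipped.
Result: [4]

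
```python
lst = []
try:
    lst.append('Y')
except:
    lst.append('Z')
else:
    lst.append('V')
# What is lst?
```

Step-by-step execution trace:
1. try: `lst.append('Y')` → lst = ['Y']. No exception raised.
2. `except` is skipped.
3. `else` runs (try completed without exception): `lst.append('V')` → lst = ['Y', 'V'].
Result: ['Y', 'V']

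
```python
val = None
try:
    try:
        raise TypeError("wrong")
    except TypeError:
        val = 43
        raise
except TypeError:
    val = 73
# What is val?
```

Step-by-step execution trace:
1. Inner try: `raise TypeError("wrong")` raises TypeError.
2. Inner `except TypeError` matches → val = 43.
3. bare `raise` re-raises the same TypeError.
4. Outer `except TypeError` matches → val = 73.
Result: 73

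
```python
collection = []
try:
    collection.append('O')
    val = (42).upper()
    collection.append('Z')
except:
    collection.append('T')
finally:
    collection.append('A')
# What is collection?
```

Step-by-step execution trace:
1. try: `collection.append('O')` → collection = ['O'].
2. `val = (42).upper()` raises AttributeError; `collection.append('Z')` is not reached.
3. bare `except` matches → `collection.append('T')` → collection = ['O', 'T'].
4. finally always runs: `collection.append('A')` → collection = ['O', 'T', 'A'].
Result: ['O', 'T', 'A']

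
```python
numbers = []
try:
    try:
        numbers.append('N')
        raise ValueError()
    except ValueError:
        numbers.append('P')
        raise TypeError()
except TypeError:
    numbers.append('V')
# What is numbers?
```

Step-by-step execution trace:
1. Inner try: `numbers.append('N')` → numbers = ['N'].
2. `raise ValueError()` raises ValueError.
3. Inner `except ValueError` matches → `numbers.append('P')` → numbers = ['N', 'P'].
4. `raise TypeError()` raises TypeError; propagates to outer try.
5. Outer `except TypeError` matches → `numbers.append('V')` → numbers = ['N', 'P', 'V'].
Result: ['N', 'P', 'V']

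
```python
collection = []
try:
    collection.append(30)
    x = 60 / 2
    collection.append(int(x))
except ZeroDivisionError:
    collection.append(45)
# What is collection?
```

Step-by-step execution trace:
1. try: `collection.append(30)` → collection = [30].
2. `x = 60 / 2` → x = 30.0. No exception raised.
3. `collection.append(int(x))` → collection = [30, 30].
4. `except ZeroDivisionError` is skipped (no exception was raised).
Result: [30, 30]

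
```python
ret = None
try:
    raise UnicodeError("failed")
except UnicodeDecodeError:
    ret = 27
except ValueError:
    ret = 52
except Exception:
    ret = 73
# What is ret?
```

Step-by-step execution trace:
1. `raise UnicodeError(...)` raises UnicodeError.
2. `except UnicodeDecodeError` does not match (UnicodeError is not a subclass of UnicodeDecodeError); skipped.
3. `except ValueError` matches (UnicodeError is a subclass of ValueError) → ret = 52.
4. `except Exception` is not reached.
Result: 52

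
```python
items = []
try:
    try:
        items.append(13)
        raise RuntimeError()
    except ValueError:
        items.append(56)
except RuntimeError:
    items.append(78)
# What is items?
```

Step-by-step execution trace:
1. Inner try: `items.append(13)` → items = [13].
2. `raise RuntimeError()` raises RuntimeError.
3. Inner `except ValueError` does not match RuntimeError; exception propagates to outer try.
4. Outer `except RuntimeError` matches → `items.append(78)` → items = [13, 78].
Result: [13, 78]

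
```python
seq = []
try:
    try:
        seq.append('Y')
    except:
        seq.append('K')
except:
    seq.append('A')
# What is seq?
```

Step-by-step execution trace:
1. Inner try: `seq.append('Y')` → seq = ['Y']. No exception raised.
2. Inner `except` is skipped.
3. Inner try completes normally; outer `except` is skipped.
Result: ['Y']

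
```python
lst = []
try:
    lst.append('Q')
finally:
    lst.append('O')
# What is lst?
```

Step-by-step execution trace:
1. try: `lst.append('Q')` → lst = ['Q'].
2. The try body completes without raising.
3. finally always runs: `lst.append('O')` → lst = ['Q', 'O'].
Result: ['Q', 'O']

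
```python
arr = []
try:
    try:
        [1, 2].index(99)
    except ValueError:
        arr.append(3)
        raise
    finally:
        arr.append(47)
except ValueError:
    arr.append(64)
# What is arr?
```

Step-by-step execution trace:
1. Inner try: `[1, 2].index(99)` raises ValueError.
2. Inner `except ValueError` matches → `arr.append(3)` → arr = [3].
3. bare `raise` re-raises ValueError.
4. Inner `finally` runs during unwinding: `arr.append(47)` → arr = [3, 47].
5. Outer `except ValueError` matches → `arr.append(64)` → arr = [3, 47, 64].
Result: [3, 47, 64]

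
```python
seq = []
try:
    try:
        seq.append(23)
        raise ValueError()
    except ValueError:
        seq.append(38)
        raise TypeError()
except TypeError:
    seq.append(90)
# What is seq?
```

Step-by-step execution trace:
1. Inner try: `seq.append(23)` → seq = [23].
2. `raise ValueError()` raises ValueError.
3. Inner `except ValueError` matches → `seq.append(38)` → seq = [23, 38].
4. `raise TypeError()` raises TypeError; propagates to outer try.
5. Outer `except TypeError` matches → `seq.append(90)` → seq = [23, 38, 90].
Result: [23, 38, 90]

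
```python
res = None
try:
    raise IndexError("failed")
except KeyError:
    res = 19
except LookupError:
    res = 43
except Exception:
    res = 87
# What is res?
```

Step-by-step execution trace:
1. `raise IndexError(...)` raises IndexError.
2. `except KeyError` does not match (IndexError is not a subclass of KeyError); skipped.
3. `except LookupError` matches (IndexError is a subclass of LookupError) → res = 43.
4. `except Exception` is not reached.
Result: 43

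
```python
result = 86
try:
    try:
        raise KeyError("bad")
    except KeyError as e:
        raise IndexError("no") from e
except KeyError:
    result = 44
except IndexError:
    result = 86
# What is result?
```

Step-by-step execution trace:
1. Inner try raises KeyError; inner `except KeyError as e` catches it.
2. `raise IndexError(...) from e` raises IndexError (KeyError is attached as __cause__, but only IndexError is active).
3. Outer `except KeyError` does not match IndexError; skipped.
4. Outer `except IndexError` matches → result = 86.
Result: 86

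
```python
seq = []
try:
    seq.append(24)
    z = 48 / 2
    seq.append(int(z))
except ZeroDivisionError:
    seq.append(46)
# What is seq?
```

Step-by-step execution trace:
1. try: `seq.append(24)` → seq = [24].
2. `z = 48 / 2` → z = 24.0. No exception raised.
3. `seq.append(int(z))` → seq = [24, 24].
4. `except ZeroDivisionError` is skipped (no exception was raised).
Result: [24, 24]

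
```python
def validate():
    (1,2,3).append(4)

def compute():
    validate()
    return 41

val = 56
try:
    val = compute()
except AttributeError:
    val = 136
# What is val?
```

Step-by-step execution trace:
1. val starts at 56.
2. try: `compute()` calls `validate()`.
3. `validate()` evaluates `(1,2,3).append(4)`, which raises AttributeError; it propagates through compute (uncaught).
4. `return 41` in compute is not reached; the assignment to val does not complete.
5. `except AttributeError` matches → val = 136.
Result: 136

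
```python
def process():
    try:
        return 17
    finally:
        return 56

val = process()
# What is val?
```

Step-by-step execution trace:
1. `process()` enters try: `return 17` sets pending return value 17.
2. Before returning, `finally: return 56` runs and overrides the pending return.
3. process() returns 56 → val = 56.
Result: 56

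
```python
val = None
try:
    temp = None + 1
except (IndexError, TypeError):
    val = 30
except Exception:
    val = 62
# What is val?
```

Step-by-step execution trace:
1. `temp = None + 1` raises TypeError.
2. `except (IndexError, TypeError)` matches (TypeError is in the tuple) → val = 30.
3. `except Exception` is not reached.
Result: 30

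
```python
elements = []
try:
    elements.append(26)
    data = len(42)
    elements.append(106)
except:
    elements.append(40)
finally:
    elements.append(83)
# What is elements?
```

Step-by-step execution trace:
1. try: `elements.append(26)` → elements = [26].
2. `data = len(42)` raises TypeError; `elements.append(106)` is not reached.
3. bare `except` matches → `elements.append(40)` → elements = [26, 40].
4. finally always runs: `elements.append(83)` → elements = [26, 40, 83].
Result: [26, 40, 83]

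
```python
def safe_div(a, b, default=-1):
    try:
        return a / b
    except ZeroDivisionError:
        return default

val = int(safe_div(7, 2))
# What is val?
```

Step-by-step execution trace:
1. `safe_div(7, 2)` enters try: `return 7 / 2` → returns 3.5. No exception raised.
2. `except ZeroDivisionError` is skipped.
3. `int(3.5)` → 3 → val = 3.
Result: 3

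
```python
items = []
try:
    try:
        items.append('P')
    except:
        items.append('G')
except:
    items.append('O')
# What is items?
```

Step-by-step execution trace:
1. Inner try: `items.append('P')` → items = ['P']. No exception raised.
2. Inner `except` is skipped.
3. Inner try completes normally; outer `except` is skipped.
Result: ['P']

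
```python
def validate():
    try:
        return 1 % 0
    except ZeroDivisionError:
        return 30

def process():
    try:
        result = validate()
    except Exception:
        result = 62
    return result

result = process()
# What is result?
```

Step-by-step execution trace:
1. `process()` calls `validate()`.
2. In validate: `1 % 0` raises ZeroDivisionError; `except ZeroDivisionError` catches it → returns 30.
3. In process: `result = validate()` → result = 30. No exception reaches process.
4. `except Exception` is skipped; process returns 30.
5. result = 30.
Result: 30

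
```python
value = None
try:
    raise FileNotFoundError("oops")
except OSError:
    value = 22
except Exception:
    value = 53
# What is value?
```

Step-by-step execution trace:
1. `raise FileNotFoundError(...)` raises FileNotFoundError.
2. `except OSError` matches (FileNotFoundError is a subclass of OSError) → value = 22.
3. `except Exception` is not reached.
Result: 22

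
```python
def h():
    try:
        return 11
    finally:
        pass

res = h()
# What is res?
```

Step-by-step execution trace:
1. `h()` enters try: `return 11` sets pending return value 11.
2. Before returning, `finally: pass` runs (no effect).
3. h() returns 11 → res = 11.
Result: 11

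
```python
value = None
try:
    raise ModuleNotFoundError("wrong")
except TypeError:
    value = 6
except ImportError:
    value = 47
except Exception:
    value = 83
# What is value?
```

Step-by-step execution trace:
1. `raise ModuleNotFoundError(...)` raises ModuleNotFoundError.
2. `except TypeError` does not match (ModuleNotFoundError is not a subclass of TypeError); skipped.
3. `except ImportError` matches (ModuleNotFoundError is a subclass of ImportError) → value = 47.
4. `except Exception` is not reached.
Result: 47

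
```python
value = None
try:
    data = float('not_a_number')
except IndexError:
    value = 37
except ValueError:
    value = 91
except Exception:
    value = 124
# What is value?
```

Step-by-step execution trace:
1. `data = float('not_a_number')` raises ValueError.
2. `except IndexError` does not match ValueError; skipped.
3. `except ValueError` matches → value = 91.
4. Remaining except clauses are skipped.
Result: 91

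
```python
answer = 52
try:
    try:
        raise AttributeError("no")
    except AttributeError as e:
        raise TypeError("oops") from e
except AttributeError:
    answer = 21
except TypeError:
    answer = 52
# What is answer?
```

Step-by-step execution trace:
1. Inner try raises AttributeError; inner `except AttributeError as e` catches it.
2. `raise TypeError(...) from e` raises TypeError (AttributeError is attached as __cause__, but only TypeError is active).
3. Outer `except AttributeError` does not match TypeError; skipped.
4. Outer `except TypeError` matches → answer = 52.
Result: 52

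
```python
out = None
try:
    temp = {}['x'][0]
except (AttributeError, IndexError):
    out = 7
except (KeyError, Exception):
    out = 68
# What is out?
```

Step-by-step execution trace:
1. `temp = {}['x'][0]` raises KeyError.
2. `except (AttributeError, IndexError)` does not match KeyError; skipped.
3. `except (KeyError, Exception)` matches (KeyError is in the tuple) → out = 68.
Result: 68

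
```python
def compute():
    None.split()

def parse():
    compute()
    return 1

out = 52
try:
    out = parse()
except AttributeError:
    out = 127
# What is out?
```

Step-by-step execution trace:
1. out starts at 52.
2. try: `parse()` calls `compute()`.
3. `compute()` evaluates `None.split()`, which raises AttributeError; it propagates through parse (uncaught).
4. `return 1` in parse is not reached; the assignment to out does not complete.
5. `except AttributeError` matches → out = 127.
Result: 127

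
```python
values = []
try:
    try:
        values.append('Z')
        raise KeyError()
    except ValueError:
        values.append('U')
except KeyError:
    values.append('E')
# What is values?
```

Step-by-step execution trace:
1. Inner try: `values.append('Z')` → values = ['Z'].
2. `raise KeyError()` raises KeyError.
3. Inner `except ValueError` does not match KeyError; exception propagates to outer try.
4. Outer `except KeyError` matches → `values.append('E')` → values = ['Z', 'E'].
Result: ['Z', 'E']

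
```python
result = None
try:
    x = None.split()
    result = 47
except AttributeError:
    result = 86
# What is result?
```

Step-by-step execution trace:
1. `x = None.split()` raises AttributeError.
2. `result = 47` is not reached.
3. `except AttributeError` matches → result = 86.
Result: 86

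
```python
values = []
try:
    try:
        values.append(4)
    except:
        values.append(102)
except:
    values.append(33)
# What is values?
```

Step-by-step execution trace:
1. Inner try: `values.append(4)` → values = [4]. No exception raised.
2. Inner `except` is skipped.
3. Inner try completes normally; outer `except` is skipped.
Result: [4]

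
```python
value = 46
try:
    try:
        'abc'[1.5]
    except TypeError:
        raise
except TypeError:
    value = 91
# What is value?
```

Step-by-step execution trace:
1. Inner try: `'abc'[1.5]` raises TypeError.
2. Inner `except TypeError` matches; bare `raise` re-raises the same TypeError.
3. Outer `except TypeError` matches → value = 91.
Result: 91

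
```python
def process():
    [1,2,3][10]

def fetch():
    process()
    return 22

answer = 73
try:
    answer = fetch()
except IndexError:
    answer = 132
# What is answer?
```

Step-by-step execution trace:
1. answer starts at 73.
2. try: `fetch()` calls `process()`.
3. `process()` evaluates `[1,2,3][10]`, which raises IndexError; it propagates through fetch (uncaught).
4. `return 22` in fetch is not reached; the assignment to answer does not complete.
5. `except IndexError` matches → answer = 132.
Result: 132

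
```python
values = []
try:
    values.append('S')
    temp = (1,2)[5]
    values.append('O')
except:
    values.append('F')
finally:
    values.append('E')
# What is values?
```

Step-by-step execution trace:
1. try: `values.append('S')` → values = ['S'].
2. `temp = (1,2)[5]` raises IndexError; `values.append('O')` is not reached.
3. bare `except` matches → `values.append('F')` → values = ['S', 'F'].
4. finally always runs: `values.append('E')` → values = ['S', 'F', 'E'].
Result: ['S', 'F', 'E']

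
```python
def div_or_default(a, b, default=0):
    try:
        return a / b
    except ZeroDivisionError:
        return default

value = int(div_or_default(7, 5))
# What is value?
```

Step-by-step execution trace:
1. `div_or_default(7, 5)` enters try: `return 7 / 5` → returns 1.4. No exception raised.
2. `except ZeroDivisionError` is skipped.
3. `int(1.4)` → 1 → value = 1.
Result: 1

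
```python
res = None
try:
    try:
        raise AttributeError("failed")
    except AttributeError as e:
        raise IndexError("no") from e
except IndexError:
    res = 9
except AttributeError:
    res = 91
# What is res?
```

Step-by-step execution trace:
1. Inner try raises AttributeError; inner `except AttributeError as e` catches it.
2. `raise IndexError(...) from e` raises IndexError (AttributeError is attached as __cause__, but only IndexError is active).
3. Outer `except IndexError` matches → res = 9.
4. `except AttributeError` is not reached.
Result: 9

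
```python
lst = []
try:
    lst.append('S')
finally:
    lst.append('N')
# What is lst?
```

Step-by-step execution trace:
1. try: `lst.append('S')` → lst = ['S'].
2. The try body completes without raising.
3. finally always runs: `lst.append('N')` → lst = ['S', 'N'].
Result: ['S', 'N']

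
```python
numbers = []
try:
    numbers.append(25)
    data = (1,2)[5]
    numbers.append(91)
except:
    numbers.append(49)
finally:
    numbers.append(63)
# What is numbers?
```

Step-by-step execution trace:
1. try: `numbers.append(25)` → numbers = [25].
2. `data = (1,2)[5]` raises IndexError; `numbers.append(91)` is not reached.
3. bare `except` matches → `numbers.append(49)` → numbers = [25, 49].
4. finally always runs: `numbers.append(63)` → numbers = [25, 49, 63].
Result: [25, 49, 63]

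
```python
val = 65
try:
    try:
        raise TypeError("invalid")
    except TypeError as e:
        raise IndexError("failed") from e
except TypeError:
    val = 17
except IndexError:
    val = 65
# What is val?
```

Step-by-step execution trace:
1. Inner try raises TypeError; inner `except TypeError as e` catches it.
2. `raise IndexError(...) from e` raises IndexError (TypeError is attached as __cause__, but only IndexError is active).
3. Outer `except TypeError` does not match IndexError; skipped.
4. Outer `except IndexError` matches → val = 65.
Result: 65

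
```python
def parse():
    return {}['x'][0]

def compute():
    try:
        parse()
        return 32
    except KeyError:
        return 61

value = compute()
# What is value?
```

Step-by-step execution trace:
1. `compute()` calls `parse()`.
2. `parse()` evaluates `{}['x'][0]`, which raises KeyError; it propagates to the caller.
3. `return 32` is not reached.
4. `except KeyError` in compute matches → returns 61.
5. value = 61.
Result: 61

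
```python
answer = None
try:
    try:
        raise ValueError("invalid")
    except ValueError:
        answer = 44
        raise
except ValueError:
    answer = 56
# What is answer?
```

Step-by-step execution trace:
1. Inner try: `raise ValueError("invalid")` raises ValueError.
2. Inner `except ValueError` matches → answer = 44.
3. bare `raise` re-raises the same ValueError.
4. Outer `except ValueError` matches → answer = 56.
Result: 56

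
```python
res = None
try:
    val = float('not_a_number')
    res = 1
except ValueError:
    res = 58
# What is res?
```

Step-by-step execution trace:
1. `val = float('not_a_number')` raises ValueError.
2. `res = 1` is not reached.
3. `except ValueError` matches → res = 58.
Result: 58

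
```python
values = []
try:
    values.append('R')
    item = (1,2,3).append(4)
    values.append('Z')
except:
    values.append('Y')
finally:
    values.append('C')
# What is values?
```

Step-by-step execution trace:
1. try: `values.append('R')` → values = ['R'].
2. `item = (1,2,3).append(4)` raises AttributeError; `values.append('Z')` is not reached.
3. bare `except` matches → `values.append('Y')` → values = ['R', 'Y'].
4. finally always runs: `values.append('C')` → values = ['R', 'Y', 'C'].
Result: ['R', 'Y', 'C']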